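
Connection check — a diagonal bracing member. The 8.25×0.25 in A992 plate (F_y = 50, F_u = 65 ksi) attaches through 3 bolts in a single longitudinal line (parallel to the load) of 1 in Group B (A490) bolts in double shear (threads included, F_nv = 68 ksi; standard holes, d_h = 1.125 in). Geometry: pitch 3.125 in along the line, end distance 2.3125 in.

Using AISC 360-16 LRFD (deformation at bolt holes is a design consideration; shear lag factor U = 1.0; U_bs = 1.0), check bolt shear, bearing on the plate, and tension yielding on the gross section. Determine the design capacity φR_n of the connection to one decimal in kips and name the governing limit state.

84.1 kips (bearing governs)

Bolt shear: A_b = π(1)²/4 = 0.7854 in². φR_n = 0.75 × 68 × 0.7854 × 3 × 2 = 240.3 kips.
Bearing (0.25 in plate, F_u = 65 ksi): end bolts L_c = 2.3125 − 1.125/2 = 1.75, R_n = min(1.2×1.75×0.25×65, 2.4×1×0.25×65) = 34.125 kips/bolt; interior L_c = 3.125 − 1.125 = 2, R_n = 39 kips/bolt. φR_n = 0.75 × (1×34.125 + 2×39) = 84.1 kips.
Tension yield (gross): A_g = 8.25×0.25 = 2.0625 in². φR_n = 0.90 × 50 × 2.0625 = 92.8 kips.
Governing: min(240.3, 84.1, 92.8) = 84.1 kips → bearing.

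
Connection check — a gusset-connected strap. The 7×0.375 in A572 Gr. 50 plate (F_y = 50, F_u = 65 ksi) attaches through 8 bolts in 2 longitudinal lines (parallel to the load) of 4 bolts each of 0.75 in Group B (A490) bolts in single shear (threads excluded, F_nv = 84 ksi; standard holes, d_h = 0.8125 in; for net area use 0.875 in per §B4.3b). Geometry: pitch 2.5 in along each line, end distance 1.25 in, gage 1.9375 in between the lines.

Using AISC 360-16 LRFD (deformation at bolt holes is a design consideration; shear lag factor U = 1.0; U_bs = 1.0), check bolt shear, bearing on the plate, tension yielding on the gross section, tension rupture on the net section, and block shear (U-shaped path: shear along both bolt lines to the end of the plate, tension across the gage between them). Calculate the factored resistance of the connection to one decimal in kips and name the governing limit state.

96.0 kips (net-section rupture governs)

Bolt shear: A_b = π(0.75)²/4 = 0.44179 in². φR_n = 0.75 × 84 × 0.44179 × 8 × 1 = 222.7 kips.
Bearing (0.375 in plate, F_u = 65 ksi): end bolts L_c = 1.25 − 0.8125/2 = 0.84375, R_n = min(1.2×0.84375×0.375×65, 2.4×0.75×0.375×65) = 24.68 kips/bolt; interior L_c = 2.5 − 0.8125 = 1.6875, R_n = 43.875 kips/bolt. φR_n = 0.75 × (2×24.68 + 6×43.875) = 234.5 kips.
Tension yield (gross): A_g = 7×0.375 = 2.625 in². φR_n = 0.90 × 50 × 2.625 = 118.1 kips.
Tension rupture (net): A_n = (7 − 2×0.875)×0.375 = 1.9688 in² (U = 1.0, A_e = A_n). φR_n = 0.75 × 65 × 1.9688 = 96.0 kips.
Block shear: shear path 2×[1.25+3×2.5] = 2×8.75 in, A_gv = 6.5625, A_nv = 2×(8.75 − 3.5×0.875)×0.375 = 4.2656 in²; tension across gage: (1.9375 − 1×0.875)×0.375 = 0.39844 in². R_n = min(0.6×65×4.2656, 0.6×50×6.5625) + 1.0×65×0.39844 = min(166.36, 196.88) + 25.899 = 192.26 kips. φR_n = 0.75 × 192.26 = 144.2 kips.
Governing: min(222.7, 234.5, 118.1, 96.0, 144.2) = 96.0 kips → net-section rupture.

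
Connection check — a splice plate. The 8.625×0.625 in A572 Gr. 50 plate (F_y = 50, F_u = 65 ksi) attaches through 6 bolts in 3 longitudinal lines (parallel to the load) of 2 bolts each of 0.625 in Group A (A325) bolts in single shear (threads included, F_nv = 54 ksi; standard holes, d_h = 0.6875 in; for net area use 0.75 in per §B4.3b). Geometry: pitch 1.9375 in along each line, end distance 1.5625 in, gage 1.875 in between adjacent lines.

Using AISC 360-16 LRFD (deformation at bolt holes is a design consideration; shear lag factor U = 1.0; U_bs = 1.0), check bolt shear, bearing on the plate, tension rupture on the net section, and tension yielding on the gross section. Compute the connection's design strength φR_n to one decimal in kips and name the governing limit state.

Bolt shear: A_b = π(0.625)²/4 = 0.3068 in². φR_n = 0.75 × 54 × 0.3068 × 6 × 1 = 74.6 kips.
Bearing (0.625 in plate, F_u = 65 ksi): end bolts L_c = 1.5625 − 0.6875/2 = 1.21875, R_n = min(1.2×1.21875×0.625×65, 2.4×0.625×0.625×65) = 59.414 kips/bolt; interior L_c = 1.9375 − 0.6875 = 1.25, R_n = 60.938 kips/bolt. φR_n = 0.75 × (3×59.414 + 3×60.938) = 270.8 kips.
Tension rupture (net): A_n = (8.625 − 3×0.75)×0.625 = 3.9844 in² (U = 1.0, A_e = A_n). φR_n = 0.75 × 65 × 3.9844 = 194.2 kips.
Tension yield (gross): A_g = 8.625×0.625 = 5.3906 in². φR_n = 0.90 × 50 × 5.3906 = 242.6 kips.
Governing: min(74.6, 270.8, 194.2, 242.6) = 74.6 kips → bolt shear.

74.6 kips (bolt shear governs)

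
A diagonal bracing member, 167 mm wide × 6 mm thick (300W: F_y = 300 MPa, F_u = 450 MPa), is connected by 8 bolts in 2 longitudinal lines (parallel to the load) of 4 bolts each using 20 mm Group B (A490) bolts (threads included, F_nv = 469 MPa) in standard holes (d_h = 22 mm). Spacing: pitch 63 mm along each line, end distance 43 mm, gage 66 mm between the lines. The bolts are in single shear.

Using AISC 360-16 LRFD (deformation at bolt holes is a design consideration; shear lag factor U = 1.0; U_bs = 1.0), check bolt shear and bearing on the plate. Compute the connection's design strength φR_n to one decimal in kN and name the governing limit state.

738.7 kN (bearing governs)

Bolt shear: A_b = π(20)²/4 = 314.16 mm². φR_n = 0.75 × 469 × 314.16 × 8 × 1 = 884.0 kN.
Bearing (6 mm plate, F_u = 450 MPa): end bolts L_c = 43 − 22/2 = 32, R_n = min(1.2×32×6×450, 2.4×20×6×450) = 103.68 kN/bolt; interior L_c = 63 − 22 = 41, R_n = 129.6 kN/bolt. φR_n = 0.75 × (2×103.68 + 6×129.6) = 738.7 kN.
Governing: min(884.0, 738.7) = 738.7 kN → bearing.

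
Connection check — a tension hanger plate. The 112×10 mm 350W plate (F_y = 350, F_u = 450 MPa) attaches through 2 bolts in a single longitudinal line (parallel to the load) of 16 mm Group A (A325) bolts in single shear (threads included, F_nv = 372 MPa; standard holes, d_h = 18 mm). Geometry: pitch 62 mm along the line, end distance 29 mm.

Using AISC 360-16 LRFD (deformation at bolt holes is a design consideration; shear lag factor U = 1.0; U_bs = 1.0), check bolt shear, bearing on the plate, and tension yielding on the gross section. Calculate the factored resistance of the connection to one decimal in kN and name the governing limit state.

112.2 kN (bolt shear governs)

Bolt shear: A_b = π(16)²/4 = 201.06 mm². φR_n = 0.75 × 372 × 201.06 × 2 × 1 = 112.2 kN.
Bearing (10 mm plate, F_u = 450 MPa): end bolts L_c = 29 − 18/2 = 20, R_n = min(1.2×20×10×450, 2.4×16×10×450) = 108 kN/bolt; interior L_c = 62 − 18 = 44, R_n = 172.8 kN/bolt. φR_n = 0.75 × (1×108 + 1×172.8) = 210.6 kN.
Tension yield (gross): A_g = 112×10 = 1120 mm². φR_n = 0.90 × 350 × 1120 = 352.8 kN.
Governing: min(112.2, 210.6, 352.8) = 112.2 kN → bolt shear.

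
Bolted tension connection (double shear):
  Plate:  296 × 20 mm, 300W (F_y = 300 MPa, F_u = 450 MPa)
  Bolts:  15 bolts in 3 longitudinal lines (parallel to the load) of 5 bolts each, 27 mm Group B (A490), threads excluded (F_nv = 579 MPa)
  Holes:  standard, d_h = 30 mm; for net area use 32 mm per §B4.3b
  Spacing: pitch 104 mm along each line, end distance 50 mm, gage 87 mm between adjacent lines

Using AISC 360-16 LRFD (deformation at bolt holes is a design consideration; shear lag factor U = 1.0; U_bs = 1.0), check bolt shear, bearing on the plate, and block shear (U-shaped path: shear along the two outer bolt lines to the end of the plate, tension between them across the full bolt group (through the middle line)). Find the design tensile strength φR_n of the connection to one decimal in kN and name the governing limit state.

3258.9 kN (block shear governs)

Bolt shear: A_b = π(27)²/4 = 572.56 mm². φR_n = 0.75 × 579 × 572.56 × 15 × 2 = 7459.0 kN.
Bearing (20 mm plate, F_u = 450 MPa): end bolts L_c = 50 − 30/2 = 35, R_n = min(1.2×35×20×450, 2.4×27×20×450) = 378 kN/bolt; interior L_c = 104 − 30 = 74, R_n = 583.2 kN/bolt. φR_n = 0.75 × (3×378 + 12×583.2) = 6099.3 kN.
Block shear: shear path 2×[50+4×104] = 2×466 mm, A_gv = 18640, A_nv = 2×(466 − 4.5×32)×20 = 12880 mm²; tension across gage: (174 − 2×32)×20 = 2200 mm². R_n = min(0.6×450×12880, 0.6×300×18640) + 1.0×450×2200 = min(3477.6, 3355.2) + 990 = 4345.2 kN. φR_n = 0.75 × 4345.2 = 3258.9 kN.
Governing: min(7459.0, 6099.3, 3258.9) = 3258.9 kN → block shear.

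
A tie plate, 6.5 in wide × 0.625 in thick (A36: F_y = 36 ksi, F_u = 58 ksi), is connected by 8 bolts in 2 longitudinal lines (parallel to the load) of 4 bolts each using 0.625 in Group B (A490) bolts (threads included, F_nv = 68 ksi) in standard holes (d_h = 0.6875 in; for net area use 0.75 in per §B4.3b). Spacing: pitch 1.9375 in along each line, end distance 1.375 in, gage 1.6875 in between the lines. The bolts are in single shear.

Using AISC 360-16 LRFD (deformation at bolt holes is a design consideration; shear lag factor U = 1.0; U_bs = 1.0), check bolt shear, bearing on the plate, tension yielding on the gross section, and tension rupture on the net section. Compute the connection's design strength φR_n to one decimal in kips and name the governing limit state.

125.2 kips (bolt shear governs)

Bolt shear: A_b = π(0.625)²/4 = 0.3068 in². φR_n = 0.75 × 68 × 0.3068 × 8 × 1 = 125.2 kips.
Bearing (0.625 in plate, F_u = 58 ksi): end bolts L_c = 1.375 − 0.6875/2 = 1.03125, R_n = min(1.2×1.03125×0.625×58, 2.4×0.625×0.625×58) = 44.859 kips/bolt; interior L_c = 1.9375 − 0.6875 = 1.25, R_n = 54.375 kips/bolt. φR_n = 0.75 × (2×44.859 + 6×54.375) = 312.0 kips.
Tension yield (gross): A_g = 6.5×0.625 = 4.0625 in². φR_n = 0.90 × 36 × 4.0625 = 131.6 kips.
Tension rupture (net): A_n = (6.5 − 2×0.75)×0.625 = 3.125 in² (U = 1.0, A_e = A_n). φR_n = 0.75 × 58 × 3.125 = 135.9 kips.
Governing: min(125.2, 312.0, 131.6, 135.9) = 125.2 kips → bolt shear.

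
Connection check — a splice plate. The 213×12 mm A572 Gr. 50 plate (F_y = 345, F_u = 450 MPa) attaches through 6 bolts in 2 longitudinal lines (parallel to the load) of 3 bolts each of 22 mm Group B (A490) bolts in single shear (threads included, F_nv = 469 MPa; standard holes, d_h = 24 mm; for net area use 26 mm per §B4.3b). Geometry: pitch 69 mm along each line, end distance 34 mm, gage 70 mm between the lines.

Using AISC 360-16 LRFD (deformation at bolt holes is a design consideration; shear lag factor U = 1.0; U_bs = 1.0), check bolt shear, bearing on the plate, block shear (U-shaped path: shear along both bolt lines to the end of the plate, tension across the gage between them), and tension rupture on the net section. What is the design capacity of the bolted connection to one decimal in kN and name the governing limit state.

652.1 kN (net-section rupture governs)

Bolt shear: A_b = π(22)²/4 = 380.13 mm². φR_n = 0.75 × 469 × 380.13 × 6 × 1 = 802.3 kN.
Bearing (12 mm plate, F_u = 450 MPa): end bolts L_c = 34 − 24/2 = 22, R_n = min(1.2×22×12×450, 2.4×22×12×450) = 142.56 kN/bolt; interior L_c = 69 − 24 = 45, R_n = 285.12 kN/bolt. φR_n = 0.75 × (2×142.56 + 4×285.12) = 1069.2 kN.
Block shear: shear path 2×[34+2×69] = 2×172 mm, A_gv = 4128, A_nv = 2×(172 − 2.5×26)×12 = 2568 mm²; tension across gage: (70 − 1×26)×12 = 528 mm². R_n = min(0.6×450×2568, 0.6×345×4128) + 1.0×450×528 = min(693.36, 854.5) + 237.6 = 930.96 kN. φR_n = 0.75 × 930.96 = 698.2 kN.
Tension rupture (net): A_n = (213 − 2×26)×12 = 1932 mm² (U = 1.0, A_e = A_n). φR_n = 0.75 × 450 × 1932 = 652.1 kN.
Governing: min(802.3, 1069.2, 698.2, 652.1) = 652.1 kN → net-section rupture.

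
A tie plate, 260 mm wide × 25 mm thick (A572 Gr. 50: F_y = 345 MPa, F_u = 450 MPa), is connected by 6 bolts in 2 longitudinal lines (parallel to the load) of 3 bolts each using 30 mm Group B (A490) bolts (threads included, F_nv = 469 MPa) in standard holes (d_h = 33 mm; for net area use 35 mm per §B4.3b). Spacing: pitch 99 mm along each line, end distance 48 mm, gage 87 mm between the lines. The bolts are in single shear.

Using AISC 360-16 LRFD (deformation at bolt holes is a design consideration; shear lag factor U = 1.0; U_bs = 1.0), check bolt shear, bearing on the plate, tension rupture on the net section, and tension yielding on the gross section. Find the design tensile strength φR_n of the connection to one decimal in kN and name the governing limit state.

Bolt shear: A_b = π(30)²/4 = 706.86 mm². φR_n = 0.75 × 469 × 706.86 × 6 × 1 = 1491.8 kN.
Bearing (25 mm plate, F_u = 450 MPa): end bolts L_c = 48 − 33/2 = 31.5, R_n = min(1.2×31.5×25×450, 2.4×30×25×450) = 425.25 kN/bolt; interior L_c = 99 − 33 = 66, R_n = 810 kN/bolt. φR_n = 0.75 × (2×425.25 + 4×810) = 3067.9 kN.
Tension rupture (net): A_n = (260 − 2×35)×25 = 4750 mm² (U = 1.0, A_e = A_n). φR_n = 0.75 × 450 × 4750 = 1603.1 kN.
Tension yield (gross): A_g = 260×25 = 6500 mm². φR_n = 0.90 × 345 × 6500 = 2018.3 kN.
Governing: min(1491.8, 3067.9, 1603.1, 2018.3) = 1491.8 kN → bolt shear.

1491.8 kN (bolt shear governs)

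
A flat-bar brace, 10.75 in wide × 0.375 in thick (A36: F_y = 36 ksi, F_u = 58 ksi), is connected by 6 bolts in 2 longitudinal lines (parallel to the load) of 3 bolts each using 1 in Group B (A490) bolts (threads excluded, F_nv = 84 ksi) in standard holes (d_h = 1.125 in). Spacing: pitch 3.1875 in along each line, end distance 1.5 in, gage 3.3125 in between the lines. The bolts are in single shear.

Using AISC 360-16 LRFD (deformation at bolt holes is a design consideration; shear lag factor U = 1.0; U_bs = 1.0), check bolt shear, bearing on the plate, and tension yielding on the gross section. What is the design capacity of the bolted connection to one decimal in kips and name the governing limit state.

Bolt shear: A_b = π(1)²/4 = 0.7854 in². φR_n = 0.75 × 84 × 0.7854 × 6 × 1 = 296.9 kips.
Bearing (0.375 in plate, F_u = 58 ksi): end bolts L_c = 1.5 − 1.125/2 = 0.9375, R_n = min(1.2×0.9375×0.375×58, 2.4×1×0.375×58) = 24.469 kips/bolt; interior L_c = 3.1875 − 1.125 = 2.0625, R_n = 52.2 kips/bolt. φR_n = 0.75 × (2×24.469 + 4×52.2) = 193.3 kips.
Tension yield (gross): A_g = 10.75×0.375 = 4.0313 in². φR_n = 0.90 × 36 × 4.0313 = 130.6 kips.
Governing: min(296.9, 193.3, 130.6) = 130.6 kips → gross-section yield.

130.6 kips (gross-section yield governs)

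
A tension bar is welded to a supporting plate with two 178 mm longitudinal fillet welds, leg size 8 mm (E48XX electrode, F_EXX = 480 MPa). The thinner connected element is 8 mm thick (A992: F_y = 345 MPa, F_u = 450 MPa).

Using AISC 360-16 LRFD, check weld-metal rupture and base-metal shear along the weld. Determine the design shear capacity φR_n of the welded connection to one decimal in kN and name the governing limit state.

434.9 kN (weld metal governs)

Weld metal: throat = 0.707×8 = 5.656 mm, L = 2×178 = 356 mm. φR_n = 0.75 × 0.6 × 480 × 5.656 × 356 = 434.9 kN.
Base metal shear (8 mm plate): yield φR_n = 1.0×0.6×345×8×356 = 589.5 kN; rupture φR_n = 0.75×0.6×450×8×356 = 576.7 kN; take 576.7 kN (rupture).
Governing: min(434.9, 576.7) = 434.9 kN → weld metal.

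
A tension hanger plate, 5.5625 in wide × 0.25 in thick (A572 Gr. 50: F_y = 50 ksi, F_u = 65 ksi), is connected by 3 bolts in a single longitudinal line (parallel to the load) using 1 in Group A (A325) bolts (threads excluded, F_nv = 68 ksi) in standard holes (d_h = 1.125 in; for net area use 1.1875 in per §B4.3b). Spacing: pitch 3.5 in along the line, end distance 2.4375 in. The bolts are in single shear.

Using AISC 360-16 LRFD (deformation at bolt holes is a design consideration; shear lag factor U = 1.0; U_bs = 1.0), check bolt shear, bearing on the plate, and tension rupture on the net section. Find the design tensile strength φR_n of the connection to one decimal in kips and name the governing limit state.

Bolt shear: A_b = π(1)²/4 = 0.7854 in². φR_n = 0.75 × 68 × 0.7854 × 3 × 1 = 120.2 kips.
Bearing (0.25 in plate, F_u = 65 ksi): end bolts L_c = 2.4375 − 1.125/2 = 1.875, R_n = min(1.2×1.875×0.25×65, 2.4×1×0.25×65) = 36.563 kips/bolt; interior L_c = 3.5 − 1.125 = 2.375, R_n = 39 kips/bolt. φR_n = 0.75 × (1×36.563 + 2×39) = 85.9 kips.
Tension rupture (net): A_n = (5.5625 − 1×1.1875)×0.25 = 1.0938 in² (U = 1.0, A_e = A_n). φR_n = 0.75 × 65 × 1.0938 = 53.3 kips.
Governing: min(120.2, 85.9, 53.3) = 53.3 kips → net-section rupture.

53.3 kips (net-section rupture governs)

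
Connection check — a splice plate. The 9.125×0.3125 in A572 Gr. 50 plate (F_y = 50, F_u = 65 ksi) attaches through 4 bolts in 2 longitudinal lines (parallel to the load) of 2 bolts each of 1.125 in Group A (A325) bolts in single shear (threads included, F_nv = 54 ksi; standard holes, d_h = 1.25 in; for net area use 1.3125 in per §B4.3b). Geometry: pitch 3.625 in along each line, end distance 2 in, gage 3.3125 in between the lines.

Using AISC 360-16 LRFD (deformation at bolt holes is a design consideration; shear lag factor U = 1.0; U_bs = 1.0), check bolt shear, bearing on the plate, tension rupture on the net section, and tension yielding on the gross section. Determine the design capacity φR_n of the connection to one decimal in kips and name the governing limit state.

99.0 kips (net-section rupture governs)

Bolt shear: A_b = π(1.125)²/4 = 0.99402 in². φR_n = 0.75 × 54 × 0.99402 × 4 × 1 = 161.0 kips.
Bearing (0.3125 in plate, F_u = 65 ksi): end bolts L_c = 2 − 1.25/2 = 1.375, R_n = min(1.2×1.375×0.3125×65, 2.4×1.125×0.3125×65) = 33.516 kips/bolt; interior L_c = 3.625 − 1.25 = 2.375, R_n = 54.844 kips/bolt. φR_n = 0.75 × (2×33.516 + 2×54.844) = 132.5 kips.
Tension rupture (net): A_n = (9.125 − 2×1.3125)×0.3125 = 2.0313 in² (U = 1.0, A_e = A_n). φR_n = 0.75 × 65 × 2.0313 = 99.0 kips.
Tension yield (gross): A_g = 9.125×0.3125 = 2.8516 in². φR_n = 0.90 × 50 × 2.8516 = 128.3 kips.
Governing: min(161.0, 132.5, 99.0, 128.3) = 99.0 kips → net-section rupture.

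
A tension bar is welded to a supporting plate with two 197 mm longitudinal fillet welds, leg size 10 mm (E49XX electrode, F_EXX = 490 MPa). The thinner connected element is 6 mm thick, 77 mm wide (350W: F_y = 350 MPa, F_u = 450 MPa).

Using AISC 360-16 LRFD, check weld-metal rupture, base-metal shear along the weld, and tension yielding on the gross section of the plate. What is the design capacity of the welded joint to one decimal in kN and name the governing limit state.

145.5 kN (gross-section yield governs)

Weld metal: throat = 0.707×10 = 7.07 mm, L = 2×197 = 394 mm. φR_n = 0.75 × 0.6 × 490 × 7.07 × 394 = 614.2 kN.
Base metal shear (6 mm plate): yield φR_n = 1.0×0.6×350×6×394 = 496.4 kN; rupture φR_n = 0.75×0.6×450×6×394 = 478.7 kN; take 478.7 kN (rupture).
Tension yield (gross): A_g = 77×6 = 462 mm². φR_n = 0.90 × 350 × 462 = 145.5 kN.
Governing: min(614.2, 478.7, 145.5) = 145.5 kN → gross-section yield.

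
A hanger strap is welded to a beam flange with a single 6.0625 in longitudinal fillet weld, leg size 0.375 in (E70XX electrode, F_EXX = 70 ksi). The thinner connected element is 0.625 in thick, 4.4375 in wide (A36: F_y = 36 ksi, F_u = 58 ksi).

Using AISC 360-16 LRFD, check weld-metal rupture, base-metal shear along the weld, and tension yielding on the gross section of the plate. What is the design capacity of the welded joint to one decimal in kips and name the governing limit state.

50.6 kips (weld metal governs)

Weld metal: throat = 0.707×0.375 = 0.26513 in, L = 6.0625 in. φR_n = 0.75 × 0.6 × 70 × 0.26513 × 6.0625 = 50.6 kips.
Base metal shear (0.625 in plate): yield φR_n = 1.0×0.6×36×0.625×6.0625 = 81.8 kips; rupture φR_n = 0.75×0.6×58×0.625×6.0625 = 98.9 kips; take 81.8 kips (yield).
Tension yield (gross): A_g = 4.4375×0.625 = 2.7734 in². φR_n = 0.90 × 36 × 2.7734 = 89.9 kips.
Governing: min(50.6, 81.8, 89.9) = 50.6 kips → weld metal.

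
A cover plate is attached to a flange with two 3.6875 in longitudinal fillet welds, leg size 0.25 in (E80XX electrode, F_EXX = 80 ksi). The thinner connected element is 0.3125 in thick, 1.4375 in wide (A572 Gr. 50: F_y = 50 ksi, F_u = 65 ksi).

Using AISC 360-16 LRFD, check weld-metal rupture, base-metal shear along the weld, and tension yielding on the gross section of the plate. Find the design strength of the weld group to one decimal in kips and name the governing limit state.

20.2 kips (gross-section yield governs)

Weld metal: throat = 0.707×0.25 = 0.17675 in, L = 2×3.6875 = 7.375 in. φR_n = 0.75 × 0.6 × 80 × 0.17675 × 7.375 = 46.9 kips.
Base metal shear (0.3125 in plate): yield φR_n = 1.0×0.6×50×0.3125×7.375 = 69.1 kips; rupture φR_n = 0.75×0.6×65×0.3125×7.375 = 67.4 kips; take 67.4 kips (rupture).
Tension yield (gross): A_g = 1.4375×0.3125 = 0.44922 in². φR_n = 0.90 × 50 × 0.44922 = 20.2 kips.
Governing: min(46.9, 67.4, 20.2) = 20.2 kips → gross-section yield.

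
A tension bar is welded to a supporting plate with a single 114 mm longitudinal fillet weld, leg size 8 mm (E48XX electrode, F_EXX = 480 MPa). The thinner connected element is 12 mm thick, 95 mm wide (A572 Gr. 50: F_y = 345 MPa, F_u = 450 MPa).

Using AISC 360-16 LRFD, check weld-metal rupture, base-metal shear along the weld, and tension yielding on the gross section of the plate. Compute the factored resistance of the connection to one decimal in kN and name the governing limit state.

139.3 kN (weld metal governs)

Weld metal: throat = 0.707×8 = 5.656 mm, L = 114 mm. φR_n = 0.75 × 0.6 × 480 × 5.656 × 114 = 139.3 kN.
Base metal shear (12 mm plate): yield φR_n = 1.0×0.6×345×12×114 = 283.2 kN; rupture φR_n = 0.75×0.6×450×12×114 = 277.0 kN; take 277.0 kN (rupture).
Tension yield (gross): A_g = 95×12 = 1140 mm². φR_n = 0.90 × 345 × 1140 = 354.0 kN.
Governing: min(139.3, 277.0, 354.0) = 139.3 kN → weld metal.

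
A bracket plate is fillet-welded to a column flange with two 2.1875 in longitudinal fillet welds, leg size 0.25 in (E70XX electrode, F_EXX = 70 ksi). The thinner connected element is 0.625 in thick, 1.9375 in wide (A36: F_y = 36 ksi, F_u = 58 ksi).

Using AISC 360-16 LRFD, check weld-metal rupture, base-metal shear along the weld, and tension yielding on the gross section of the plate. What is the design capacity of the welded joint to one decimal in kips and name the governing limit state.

Weld metal: throat = 0.707×0.25 = 0.17675 in, L = 2×2.1875 = 4.375 in. φR_n = 0.75 × 0.6 × 70 × 0.17675 × 4.375 = 24.4 kips.
Base metal shear (0.625 in plate): yield φR_n = 1.0×0.6×36×0.625×4.375 = 59.1 kips; rupture φR_n = 0.75×0.6×58×0.625×4.375 = 71.4 kips; take 59.1 kips (yield).
Tension yield (gross): A_g = 1.9375×0.625 = 1.2109 in². φR_n = 0.90 × 36 × 1.2109 = 39.2 kips.
Governing: min(24.4, 59.1, 39.2) = 24.4 kips → weld metal.

24.4 kips (weld metal governs)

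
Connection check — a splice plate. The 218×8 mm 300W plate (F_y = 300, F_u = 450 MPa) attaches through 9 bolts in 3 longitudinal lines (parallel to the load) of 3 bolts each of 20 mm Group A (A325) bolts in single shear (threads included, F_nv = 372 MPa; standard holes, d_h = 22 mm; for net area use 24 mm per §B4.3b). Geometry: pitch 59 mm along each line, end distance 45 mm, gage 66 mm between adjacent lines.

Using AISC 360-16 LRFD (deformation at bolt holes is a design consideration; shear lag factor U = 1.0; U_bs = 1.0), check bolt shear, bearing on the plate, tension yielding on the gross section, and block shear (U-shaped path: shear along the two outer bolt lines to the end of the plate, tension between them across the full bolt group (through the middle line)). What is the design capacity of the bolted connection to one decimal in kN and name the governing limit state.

Bolt shear: A_b = π(20)²/4 = 314.16 mm². φR_n = 0.75 × 372 × 314.16 × 9 × 1 = 788.9 kN.
Bearing (8 mm plate, F_u = 450 MPa): end bolts L_c = 45 − 22/2 = 34, R_n = min(1.2×34×8×450, 2.4×20×8×450) = 146.88 kN/bolt; interior L_c = 59 − 22 = 37, R_n = 159.84 kN/bolt. φR_n = 0.75 × (3×146.88 + 6×159.84) = 1049.8 kN.
Tension yield (gross): A_g = 218×8 = 1744 mm². φR_n = 0.90 × 300 × 1744 = 470.9 kN.
Block shear: shear path 2×[45+2×59] = 2×163 mm, A_gv = 2608, A_nv = 2×(163 − 2.5×24)×8 = 1648 mm²; tension across gage: (132 − 2×24)×8 = 672 mm². R_n = min(0.6×450×1648, 0.6×300×2608) + 1.0×450×672 = min(444.96, 469.44) + 302.4 = 747.36 kN. φR_n = 0.75 × 747.36 = 560.5 kN.
Governing: min(788.9, 1049.8, 470.9, 560.5) = 470.9 kN → gross-section yield.

470.9 kN (gross-section yield governs)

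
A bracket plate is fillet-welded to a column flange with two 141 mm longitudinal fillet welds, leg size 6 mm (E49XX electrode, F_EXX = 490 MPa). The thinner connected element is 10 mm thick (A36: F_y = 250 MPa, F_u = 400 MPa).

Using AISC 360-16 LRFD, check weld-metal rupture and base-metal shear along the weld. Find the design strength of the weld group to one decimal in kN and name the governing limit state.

Weld metal: throat = 0.707×6 = 4.242 mm, L = 2×141 = 282 mm. φR_n = 0.75 × 0.6 × 490 × 4.242 × 282 = 263.8 kN.
Base metal shear (10 mm plate): yield φR_n = 1.0×0.6×250×10×282 = 423.0 kN; rupture φR_n = 0.75×0.6×400×10×282 = 507.6 kN; take 423.0 kN (yield).
Governing: min(263.8, 423.0) = 263.8 kN → weld metal.

263.8 kN (weld metal governs)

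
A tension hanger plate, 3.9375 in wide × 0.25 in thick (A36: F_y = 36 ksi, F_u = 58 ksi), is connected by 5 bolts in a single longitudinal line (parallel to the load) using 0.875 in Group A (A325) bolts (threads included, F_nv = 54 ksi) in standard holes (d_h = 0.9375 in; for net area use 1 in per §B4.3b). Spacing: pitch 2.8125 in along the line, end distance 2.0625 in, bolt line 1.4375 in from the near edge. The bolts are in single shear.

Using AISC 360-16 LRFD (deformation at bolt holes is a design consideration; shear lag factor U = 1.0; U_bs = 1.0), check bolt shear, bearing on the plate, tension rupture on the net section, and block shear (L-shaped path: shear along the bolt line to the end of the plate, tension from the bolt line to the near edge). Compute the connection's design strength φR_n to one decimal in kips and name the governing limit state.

Bolt shear: A_b = π(0.875)²/4 = 0.60132 in². φR_n = 0.75 × 54 × 0.60132 × 5 × 1 = 121.8 kips.
Bearing (0.25 in plate, F_u = 58 ksi): end bolts L_c = 2.0625 − 0.9375/2 = 1.59375, R_n = min(1.2×1.59375×0.25×58, 2.4×0.875×0.25×58) = 27.731 kips/bolt; interior L_c = 2.8125 − 0.9375 = 1.875, R_n = 30.45 kips/bolt. φR_n = 0.75 × (1×27.731 + 4×30.45) = 112.1 kips.
Tension rupture (net): A_n = (3.9375 − 1×1)×0.25 = 0.73438 in² (U = 1.0, A_e = A_n). φR_n = 0.75 × 58 × 0.73438 = 31.9 kips.
Block shear: shear path 1×[2.0625+4×2.8125] = 1×13.3125 in, A_gv = 3.3281, A_nv = 1×(13.3125 − 4.5×1)×0.25 = 2.2031 in²; tension to near edge: (1.4375 − 0.5×1)×0.25 = 0.23438 in². R_n = min(0.6×58×2.2031, 0.6×36×3.3281) + 1.0×58×0.23438 = min(76.668, 71.887) + 13.594 = 85.481 kips. φR_n = 0.75 × 85.481 = 64.1 kips.
Governing: min(121.8, 112.1, 31.9, 64.1) = 31.9 kips → net-section rupture.

31.9 kips (net-section rupture governs)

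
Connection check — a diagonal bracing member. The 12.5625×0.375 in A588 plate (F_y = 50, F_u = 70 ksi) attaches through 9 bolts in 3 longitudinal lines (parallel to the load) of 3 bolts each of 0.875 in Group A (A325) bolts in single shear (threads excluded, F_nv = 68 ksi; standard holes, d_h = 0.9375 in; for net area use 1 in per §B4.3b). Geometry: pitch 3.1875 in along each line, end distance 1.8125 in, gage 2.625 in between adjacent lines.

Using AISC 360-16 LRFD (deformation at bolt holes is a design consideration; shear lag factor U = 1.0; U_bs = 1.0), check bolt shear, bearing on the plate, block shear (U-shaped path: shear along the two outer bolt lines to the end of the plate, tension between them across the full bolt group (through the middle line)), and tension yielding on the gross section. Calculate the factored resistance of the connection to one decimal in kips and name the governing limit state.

198.4 kips (block shear governs)

Bolt shear: A_b = π(0.875)²/4 = 0.60132 in². φR_n = 0.75 × 68 × 0.60132 × 9 × 1 = 276.0 kips.
Bearing (0.375 in plate, F_u = 70 ksi): end bolts L_c = 1.8125 − 0.9375/2 = 1.34375, R_n = min(1.2×1.34375×0.375×70, 2.4×0.875×0.375×70) = 42.328 kips/bolt; interior L_c = 3.1875 − 0.9375 = 2.25, R_n = 55.125 kips/bolt. φR_n = 0.75 × (3×42.328 + 6×55.125) = 343.3 kips.
Block shear: shear path 2×[1.8125+2×3.1875] = 2×8.1875 in, A_gv = 6.1406, A_nv = 2×(8.1875 − 2.5×1)×0.375 = 4.2656 in²; tension across gage: (5.25 − 2×1)×0.375 = 1.2188 in². R_n = min(0.6×70×4.2656, 0.6×50×6.1406) + 1.0×70×1.2188 = min(179.16, 184.22) + 85.316 = 264.48 kips. φR_n = 0.75 × 264.48 = 198.4 kips.
Tension yield (gross): A_g = 12.5625×0.375 = 4.7109 in². φR_n = 0.90 × 50 × 4.7109 = 212.0 kips.
Governing: min(276.0, 343.3, 198.4, 212.0) = 198.4 kips → block shear.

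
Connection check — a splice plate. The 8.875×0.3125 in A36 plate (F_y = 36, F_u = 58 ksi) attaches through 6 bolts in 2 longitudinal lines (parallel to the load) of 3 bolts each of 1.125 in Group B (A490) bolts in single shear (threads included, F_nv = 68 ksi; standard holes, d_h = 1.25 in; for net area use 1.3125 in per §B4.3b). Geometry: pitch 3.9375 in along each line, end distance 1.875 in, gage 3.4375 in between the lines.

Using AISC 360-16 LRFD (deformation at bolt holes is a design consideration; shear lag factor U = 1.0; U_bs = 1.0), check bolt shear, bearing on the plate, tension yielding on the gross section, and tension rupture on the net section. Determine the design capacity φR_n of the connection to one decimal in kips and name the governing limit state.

Bolt shear: A_b = π(1.125)²/4 = 0.99402 in². φR_n = 0.75 × 68 × 0.99402 × 6 × 1 = 304.2 kips.
Bearing (0.3125 in plate, F_u = 58 ksi): end bolts L_c = 1.875 − 1.25/2 = 1.25, R_n = min(1.2×1.25×0.3125×58, 2.4×1.125×0.3125×58) = 27.188 kips/bolt; interior L_c = 3.9375 − 1.25 = 2.6875, R_n = 48.938 kips/bolt. φR_n = 0.75 × (2×27.188 + 4×48.938) = 187.6 kips.
Tension yield (gross): A_g = 8.875×0.3125 = 2.7734 in². φR_n = 0.90 × 36 × 2.7734 = 89.9 kips.
Tension rupture (net): A_n = (8.875 − 2×1.3125)×0.3125 = 1.9531 in² (U = 1.0, A_e = A_n). φR_n = 0.75 × 58 × 1.9531 = 85.0 kips.
Governing: min(304.2, 187.6, 89.9, 85.0) = 85.0 kips → net-section rupture.

85.0 kips (net-section rupture governs)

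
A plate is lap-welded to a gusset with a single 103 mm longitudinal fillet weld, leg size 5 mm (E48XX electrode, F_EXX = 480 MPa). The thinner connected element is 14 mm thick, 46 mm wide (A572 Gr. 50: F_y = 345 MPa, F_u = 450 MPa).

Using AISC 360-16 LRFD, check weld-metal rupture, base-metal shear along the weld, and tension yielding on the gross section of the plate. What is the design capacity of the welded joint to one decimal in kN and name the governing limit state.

Weld metal: throat = 0.707×5 = 3.535 mm, L = 103 mm. φR_n = 0.75 × 0.6 × 480 × 3.535 × 103 = 78.6 kN.
Base metal shear (14 mm plate): yield φR_n = 1.0×0.6×345×14×103 = 298.5 kN; rupture φR_n = 0.75×0.6×450×14×103 = 292.0 kN; take 292.0 kN (rupture).
Tension yield (gross): A_g = 46×14 = 644 mm². φR_n = 0.90 × 345 × 644 = 200.0 kN.
Governing: min(78.6, 292.0, 200.0) = 78.6 kN → weld metal.

78.6 kN (weld metal governs)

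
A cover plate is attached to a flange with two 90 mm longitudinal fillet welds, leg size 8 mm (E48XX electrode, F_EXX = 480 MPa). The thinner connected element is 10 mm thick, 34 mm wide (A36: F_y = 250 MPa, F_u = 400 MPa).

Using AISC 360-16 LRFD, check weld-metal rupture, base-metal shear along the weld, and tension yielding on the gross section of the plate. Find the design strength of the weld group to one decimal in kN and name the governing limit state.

Weld metal: throat = 0.707×8 = 5.656 mm, L = 2×90 = 180 mm. φR_n = 0.75 × 0.6 × 480 × 5.656 × 180 = 219.9 kN.
Base metal shear (10 mm plate): yield φR_n = 1.0×0.6×250×10×180 = 270.0 kN; rupture φR_n = 0.75×0.6×400×10×180 = 324.0 kN; take 270.0 kN (yield).
Tension yield (gross): A_g = 34×10 = 340 mm². φR_n = 0.90 × 250 × 340 = 76.5 kN.
Governing: min(219.9, 270.0, 76.5) = 76.5 kN → gross-section yield.

76.5 kN (gross-section yield governs)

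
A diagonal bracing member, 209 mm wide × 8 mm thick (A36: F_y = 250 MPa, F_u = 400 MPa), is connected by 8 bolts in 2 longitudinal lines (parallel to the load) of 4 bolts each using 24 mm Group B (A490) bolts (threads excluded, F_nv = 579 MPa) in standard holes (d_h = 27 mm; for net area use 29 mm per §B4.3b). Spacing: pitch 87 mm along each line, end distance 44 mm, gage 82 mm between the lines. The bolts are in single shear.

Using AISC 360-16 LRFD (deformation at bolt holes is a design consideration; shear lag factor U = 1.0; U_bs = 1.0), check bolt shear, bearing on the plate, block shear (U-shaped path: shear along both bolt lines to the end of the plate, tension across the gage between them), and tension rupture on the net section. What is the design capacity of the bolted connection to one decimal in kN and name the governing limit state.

362.4 kN (net-section rupture governs)

Bolt shear: A_b = π(24)²/4 = 452.39 mm². φR_n = 0.75 × 579 × 452.39 × 8 × 1 = 1571.6 kN.
Bearing (8 mm plate, F_u = 400 MPa): end bolts L_c = 44 − 27/2 = 30.5, R_n = min(1.2×30.5×8×400, 2.4×24×8×400) = 117.12 kN/bolt; interior L_c = 87 − 27 = 60, R_n = 184.32 kN/bolt. φR_n = 0.75 × (2×117.12 + 6×184.32) = 1005.1 kN.
Block shear: shear path 2×[44+3×87] = 2×305 mm, A_gv = 4880, A_nv = 2×(305 − 3.5×29)×8 = 3256 mm²; tension across gage: (82 − 1×29)×8 = 424 mm². R_n = min(0.6×400×3256, 0.6×250×4880) + 1.0×400×424 = min(781.44, 732) + 169.6 = 901.6 kN. φR_n = 0.75 × 901.6 = 676.2 kN.
Tension rupture (net): A_n = (209 − 2×29)×8 = 1208 mm² (U = 1.0, A_e = A_n). φR_n = 0.75 × 400 × 1208 = 362.4 kN.
Governing: min(1571.6, 1005.1, 676.2, 362.4) = 362.4 kN → net-section rupture.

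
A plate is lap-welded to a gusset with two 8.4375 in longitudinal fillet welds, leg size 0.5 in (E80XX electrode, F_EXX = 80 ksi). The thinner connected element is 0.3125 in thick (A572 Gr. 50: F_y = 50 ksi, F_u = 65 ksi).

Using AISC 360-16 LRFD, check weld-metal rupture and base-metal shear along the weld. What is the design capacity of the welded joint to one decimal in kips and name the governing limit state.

154.2 kips (base-metal shear governs)

Weld metal: throat = 0.707×0.5 = 0.3535 in, L = 2×8.4375 = 16.875 in. φR_n = 0.75 × 0.6 × 80 × 0.3535 × 16.875 = 214.8 kips.
Base metal shear (0.3125 in plate): yield φR_n = 1.0×0.6×50×0.3125×16.875 = 158.2 kips; rupture φR_n = 0.75×0.6×65×0.3125×16.875 = 154.2 kips; take 154.2 kips (rupture).
Governing: min(214.8, 154.2) = 154.2 kips → base-metal shear.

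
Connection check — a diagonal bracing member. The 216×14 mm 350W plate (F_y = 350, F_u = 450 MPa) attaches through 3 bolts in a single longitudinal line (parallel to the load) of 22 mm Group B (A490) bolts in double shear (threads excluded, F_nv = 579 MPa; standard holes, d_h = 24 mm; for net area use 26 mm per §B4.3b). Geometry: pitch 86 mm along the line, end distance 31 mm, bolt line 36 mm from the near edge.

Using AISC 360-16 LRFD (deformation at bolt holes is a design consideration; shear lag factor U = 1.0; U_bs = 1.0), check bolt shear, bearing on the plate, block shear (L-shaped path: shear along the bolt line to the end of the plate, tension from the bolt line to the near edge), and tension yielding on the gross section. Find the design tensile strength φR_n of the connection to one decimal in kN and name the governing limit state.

499.9 kN (block shear governs)

Bolt shear: A_b = π(22)²/4 = 380.13 mm². φR_n = 0.75 × 579 × 380.13 × 3 × 2 = 990.4 kN.
Bearing (14 mm plate, F_u = 450 MPa): end bolts L_c = 31 − 24/2 = 19, R_n = min(1.2×19×14×450, 2.4×22×14×450) = 143.64 kN/bolt; interior L_c = 86 − 24 = 62, R_n = 332.64 kN/bolt. φR_n = 0.75 × (1×143.64 + 2×332.64) = 606.7 kN.
Block shear: shear path 1×[31+2×86] = 1×203 mm, A_gv = 2842, A_nv = 1×(203 − 2.5×26)×14 = 1932 mm²; tension to near edge: (36 − 0.5×26)×14 = 322 mm². R_n = min(0.6×450×1932, 0.6×350×2842) + 1.0×450×322 = min(521.64, 596.82) + 144.9 = 666.54 kN. φR_n = 0.75 × 666.54 = 499.9 kN.
Tension yield (gross): A_g = 216×14 = 3024 mm². φR_n = 0.90 × 350 × 3024 = 952.6 kN.
Governing: min(990.4, 606.7, 499.9, 952.6) = 499.9 kN → block shear.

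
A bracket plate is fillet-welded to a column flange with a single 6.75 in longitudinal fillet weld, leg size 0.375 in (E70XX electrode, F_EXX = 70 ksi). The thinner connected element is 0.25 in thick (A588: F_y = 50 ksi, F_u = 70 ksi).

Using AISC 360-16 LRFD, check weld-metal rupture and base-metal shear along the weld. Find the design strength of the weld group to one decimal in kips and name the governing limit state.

Weld metal: throat = 0.707×0.375 = 0.26513 in, L = 6.75 in. φR_n = 0.75 × 0.6 × 70 × 0.26513 × 6.75 = 56.4 kips.
Base metal shear (0.25 in plate): yield φR_n = 1.0×0.6×50×0.25×6.75 = 50.6 kips; rupture φR_n = 0.75×0.6×70×0.25×6.75 = 53.2 kips; take 50.6 kips (yield).
Governing: min(56.4, 50.6) = 50.6 kips → base-metal shear.

50.6 kips (base-metal shear governs)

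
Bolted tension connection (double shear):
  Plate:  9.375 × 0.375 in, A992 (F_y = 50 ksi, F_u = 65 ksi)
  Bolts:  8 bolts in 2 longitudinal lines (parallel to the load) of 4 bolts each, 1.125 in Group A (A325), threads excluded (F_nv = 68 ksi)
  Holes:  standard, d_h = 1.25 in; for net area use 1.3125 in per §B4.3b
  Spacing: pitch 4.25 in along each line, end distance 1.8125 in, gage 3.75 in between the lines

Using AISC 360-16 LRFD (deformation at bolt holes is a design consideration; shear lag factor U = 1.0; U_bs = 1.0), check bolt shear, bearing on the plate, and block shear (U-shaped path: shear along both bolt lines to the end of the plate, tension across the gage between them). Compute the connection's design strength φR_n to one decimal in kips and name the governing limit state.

Bolt shear: A_b = π(1.125)²/4 = 0.99402 in². φR_n = 0.75 × 68 × 0.99402 × 8 × 2 = 811.1 kips.
Bearing (0.375 in plate, F_u = 65 ksi): end bolts L_c = 1.8125 − 1.25/2 = 1.1875, R_n = min(1.2×1.1875×0.375×65, 2.4×1.125×0.375×65) = 34.734 kips/bolt; interior L_c = 4.25 − 1.25 = 3, R_n = 65.813 kips/bolt. φR_n = 0.75 × (2×34.734 + 6×65.813) = 348.3 kips.
Block shear: shear path 2×[1.8125+3×4.25] = 2×14.5625 in, A_gv = 10.922, A_nv = 2×(14.5625 − 3.5×1.3125)×0.375 = 7.4766 in²; tension across gage: (3.75 − 1×1.3125)×0.375 = 0.91406 in². R_n = min(0.6×65×7.4766, 0.6×50×10.922) + 1.0×65×0.91406 = min(291.59, 327.66) + 59.414 = 351 kips. φR_n = 0.75 × 351 = 263.3 kips.
Governing: min(811.1, 348.3, 263.3) = 263.3 kips → block shear.

263.3 kips (block shear governs)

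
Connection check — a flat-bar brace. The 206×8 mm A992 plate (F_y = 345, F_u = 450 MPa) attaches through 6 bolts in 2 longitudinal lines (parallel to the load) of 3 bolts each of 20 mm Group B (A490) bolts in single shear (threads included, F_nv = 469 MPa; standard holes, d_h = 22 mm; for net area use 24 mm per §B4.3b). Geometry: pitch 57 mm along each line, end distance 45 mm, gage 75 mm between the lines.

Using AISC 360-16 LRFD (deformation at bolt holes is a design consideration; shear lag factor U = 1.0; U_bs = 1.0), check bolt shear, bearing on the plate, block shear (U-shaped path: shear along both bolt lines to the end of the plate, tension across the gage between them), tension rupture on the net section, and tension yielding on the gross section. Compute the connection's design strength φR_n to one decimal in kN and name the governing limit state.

426.6 kN (net-section rupture governs)

Bolt shear: A_b = π(20)²/4 = 314.16 mm². φR_n = 0.75 × 469 × 314.16 × 6 × 1 = 663.0 kN.
Bearing (8 mm plate, F_u = 450 MPa): end bolts L_c = 45 − 22/2 = 34, R_n = min(1.2×34×8×450, 2.4×20×8×450) = 146.88 kN/bolt; interior L_c = 57 − 22 = 35, R_n = 151.2 kN/bolt. φR_n = 0.75 × (2×146.88 + 4×151.2) = 673.9 kN.
Block shear: shear path 2×[45+2×57] = 2×159 mm, A_gv = 2544, A_nv = 2×(159 − 2.5×24)×8 = 1584 mm²; tension across gage: (75 − 1×24)×8 = 408 mm². R_n = min(0.6×450×1584, 0.6×345×2544) + 1.0×450×408 = min(427.68, 526.61) + 183.6 = 611.28 kN. φR_n = 0.75 × 611.28 = 458.5 kN.
Tension rupture (net): A_n = (206 − 2×24)×8 = 1264 mm² (U = 1.0, A_e = A_n). φR_n = 0.75 × 450 × 1264 = 426.6 kN.
Tension yield (gross): A_g = 206×8 = 1648 mm². φR_n = 0.90 × 345 × 1648 = 511.7 kN.
Governing: min(663.0, 673.9, 458.5, 426.6, 511.7) = 426.6 kN → net-section rupture.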